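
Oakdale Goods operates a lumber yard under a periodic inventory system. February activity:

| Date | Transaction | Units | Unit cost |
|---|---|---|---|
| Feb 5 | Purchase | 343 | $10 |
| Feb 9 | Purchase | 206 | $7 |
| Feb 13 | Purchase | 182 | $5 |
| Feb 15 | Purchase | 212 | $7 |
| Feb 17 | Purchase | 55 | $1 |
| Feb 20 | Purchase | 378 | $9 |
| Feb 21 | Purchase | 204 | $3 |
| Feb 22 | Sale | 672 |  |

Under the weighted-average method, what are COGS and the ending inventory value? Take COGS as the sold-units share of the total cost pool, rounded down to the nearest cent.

Feb 22, sell 672: 672/1580 × $11,335.00 → $4,820.96
Ending inventory (cost pool remaining) = $6,514.04

COGS = $4,820.96; ending inventory = $6,514.04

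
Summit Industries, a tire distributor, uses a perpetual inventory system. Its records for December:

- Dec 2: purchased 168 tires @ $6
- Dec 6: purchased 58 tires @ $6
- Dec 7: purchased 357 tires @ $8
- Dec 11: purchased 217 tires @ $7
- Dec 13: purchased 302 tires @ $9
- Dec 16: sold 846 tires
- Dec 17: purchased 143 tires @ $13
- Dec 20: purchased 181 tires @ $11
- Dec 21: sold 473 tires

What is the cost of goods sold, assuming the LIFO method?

Dec 16, 846 sold [LIFO — newest first]: 302 @ $9 + 217 @ $7 + 327 @ $8 = $6,853
Dec 21, 473 sold [LIFO — newest first]: 181 @ $11 + 143 @ $13 + 30 @ $8 + 58 @ $6 + 61 @ $6 = $4,804
Total COGS = $6,853 + $4,804 = $11,657
Ending inventory: 107 @ $6 = $642

COGS = $11,657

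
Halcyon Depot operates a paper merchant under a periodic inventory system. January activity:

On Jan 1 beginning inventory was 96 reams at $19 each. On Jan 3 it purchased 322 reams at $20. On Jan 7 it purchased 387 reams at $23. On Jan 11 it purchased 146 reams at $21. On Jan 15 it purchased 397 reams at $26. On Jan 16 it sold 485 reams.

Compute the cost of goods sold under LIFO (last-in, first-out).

Jan 16, 485 sold [LIFO — newest first]: 397 @ $26 + 88 @ $21 = $12,170
Ending inventory: 96 @ $19 + 322 @ $20 + 387 @ $23 + 58 @ $21 = $18,383
Check: goods available $30,553 = COGS $12,170 + ending $18,383

COGS = $12,170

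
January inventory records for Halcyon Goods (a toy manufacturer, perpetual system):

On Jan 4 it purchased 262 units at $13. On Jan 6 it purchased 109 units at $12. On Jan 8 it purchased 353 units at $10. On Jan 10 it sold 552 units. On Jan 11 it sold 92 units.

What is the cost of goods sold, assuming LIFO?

Jan 10, 552 sold [LIFO — newest first]: 353 @ $10 + 109 @ $12 + 90 @ $13 = $6,008
Jan 11, 92 sold [LIFO — newest first]: 92 @ $13 = $1,196
Total COGS = $6,008 + $1,196 = $7,204
Ending inventory: 80 @ $13 = $1,040
Check: goods available $8,244 = COGS $7,204 + ending $1,040

COGS = $7,204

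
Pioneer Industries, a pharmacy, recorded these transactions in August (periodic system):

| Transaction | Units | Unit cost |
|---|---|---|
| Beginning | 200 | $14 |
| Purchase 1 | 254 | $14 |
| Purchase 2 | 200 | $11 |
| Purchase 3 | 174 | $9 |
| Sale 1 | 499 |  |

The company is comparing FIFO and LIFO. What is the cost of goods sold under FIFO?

FIFO COGS: 200 @ $14 + 254 @ $14 + 45 @ $11 = $6,851
LIFO COGS: 174 @ $9 + 200 @ $11 + 125 @ $14 = $5,516

COGS = $6,851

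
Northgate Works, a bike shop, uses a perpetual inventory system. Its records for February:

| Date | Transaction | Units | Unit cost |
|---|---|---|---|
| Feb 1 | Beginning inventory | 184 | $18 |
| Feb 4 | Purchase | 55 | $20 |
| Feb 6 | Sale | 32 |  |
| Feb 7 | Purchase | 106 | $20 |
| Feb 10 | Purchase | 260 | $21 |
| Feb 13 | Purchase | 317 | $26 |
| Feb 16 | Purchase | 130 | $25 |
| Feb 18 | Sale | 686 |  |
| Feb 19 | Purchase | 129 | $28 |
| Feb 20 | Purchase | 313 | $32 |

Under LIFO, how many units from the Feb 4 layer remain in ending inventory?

Feb 6, 32 sold [LIFO — newest first]: 32 @ $20 = $640
Feb 18, 686 sold [LIFO — newest first]: 130 @ $25 + 317 @ $26 + 239 @ $21 = $16,511
Total COGS = $640 + $16,511 = $17,151
Ending inventory: 184 @ $18 + 23 @ $20 + 106 @ $20 + 21 @ $21 + 129 @ $28 + 313 @ $32 = $19,961
Check: goods available $37,112 = COGS $17,151 + ending $19,961

23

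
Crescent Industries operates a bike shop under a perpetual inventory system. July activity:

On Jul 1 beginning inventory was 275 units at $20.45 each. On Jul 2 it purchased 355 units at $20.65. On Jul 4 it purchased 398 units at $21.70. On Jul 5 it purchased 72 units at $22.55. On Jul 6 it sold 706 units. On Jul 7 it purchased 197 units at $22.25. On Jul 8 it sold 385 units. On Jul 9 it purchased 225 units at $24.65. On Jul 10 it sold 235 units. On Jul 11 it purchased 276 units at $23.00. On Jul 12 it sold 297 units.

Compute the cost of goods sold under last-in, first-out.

Jul 6, 706 sold [LIFO — newest first]: 72 @ $22.55 + 398 @ $21.70 + 236 @ $20.65 = $15,133.60
Jul 8, 385 sold [LIFO — newest first]: 197 @ $22.25 + 119 @ $20.65 + 69 @ $20.45 = $8,251.65
Jul 10, 235 sold [LIFO — newest first]: 225 @ $24.65 + 10 @ $20.45 = $5,750.75
Jul 12, 297 sold [LIFO — newest first]: 276 @ $23.00 + 21 @ $20.45 = $6,777.45
Total COGS = $15,133.60 + $8,251.65 + $5,750.75 + $6,777.45 = $35,913.45
Ending inventory: 175 @ $20.45 = $3,578.75

COGS = $35,913.45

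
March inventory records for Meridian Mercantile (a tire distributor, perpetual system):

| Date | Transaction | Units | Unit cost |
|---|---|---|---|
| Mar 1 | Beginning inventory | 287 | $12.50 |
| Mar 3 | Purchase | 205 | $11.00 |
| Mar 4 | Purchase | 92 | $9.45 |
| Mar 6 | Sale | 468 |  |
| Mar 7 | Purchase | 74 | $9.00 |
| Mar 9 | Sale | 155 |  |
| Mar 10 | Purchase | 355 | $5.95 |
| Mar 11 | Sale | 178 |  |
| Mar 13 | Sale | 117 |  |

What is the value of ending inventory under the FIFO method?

Ending inventory = $565.25

Mar 6, 468 sold [FIFO — oldest first]: 287 @ $12.50 + 181 @ $11.00 = $5,578.50
Mar 9, 155 sold [FIFO — oldest first]: 24 @ $11.00 + 92 @ $9.45 + 39 @ $9.00 = $1,484.40
Mar 11, 178 sold [FIFO — oldest first]: 35 @ $9.00 + 143 @ $5.95 = $1,165.85
Mar 13, 117 sold [FIFO — oldest first]: 117 @ $5.95 = $696.15
Total COGS = $5,578.50 + $1,484.40 + $1,165.85 + $696.15 = $8,924.90
Ending inventory: 95 @ $5.95 = $565.25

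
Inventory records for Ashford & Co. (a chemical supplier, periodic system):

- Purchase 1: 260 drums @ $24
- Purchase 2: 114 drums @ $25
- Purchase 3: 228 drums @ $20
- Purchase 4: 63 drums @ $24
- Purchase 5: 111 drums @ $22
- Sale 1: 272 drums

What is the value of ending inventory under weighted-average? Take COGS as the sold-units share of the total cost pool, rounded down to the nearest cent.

Ending inventory = $11,433.53

Sale 1, sell 272: 272/776 × $17,604.00 → $6,170.47
Ending inventory (cost pool remaining) = $11,433.53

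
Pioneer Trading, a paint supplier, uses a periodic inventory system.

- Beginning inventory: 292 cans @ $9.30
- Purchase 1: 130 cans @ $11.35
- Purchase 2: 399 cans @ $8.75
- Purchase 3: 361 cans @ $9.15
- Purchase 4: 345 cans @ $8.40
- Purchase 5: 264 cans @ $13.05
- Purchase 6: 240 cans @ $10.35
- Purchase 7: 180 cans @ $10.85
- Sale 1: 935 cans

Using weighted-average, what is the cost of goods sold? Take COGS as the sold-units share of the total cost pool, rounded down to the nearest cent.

COGS = $9,204.40

Sale 1, sell 935: 935/2211 × $21,765.70 → $9,204.40
Ending inventory (cost pool remaining) = $12,561.30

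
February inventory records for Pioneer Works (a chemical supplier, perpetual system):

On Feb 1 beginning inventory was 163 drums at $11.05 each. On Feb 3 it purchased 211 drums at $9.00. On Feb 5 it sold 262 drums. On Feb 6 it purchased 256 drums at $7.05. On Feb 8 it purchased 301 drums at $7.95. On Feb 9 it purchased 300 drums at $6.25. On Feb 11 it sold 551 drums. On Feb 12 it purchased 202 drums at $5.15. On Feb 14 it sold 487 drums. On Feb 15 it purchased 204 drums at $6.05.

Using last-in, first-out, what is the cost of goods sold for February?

COGS = $9,427.55

Feb 5, 262 sold [LIFO — newest first]: 211 @ $9.00 + 51 @ $11.05 = $2,462.55
Feb 11, 551 sold [LIFO — newest first]: 300 @ $6.25 + 251 @ $7.95 = $3,870.45
Feb 14, 487 sold [LIFO — newest first]: 202 @ $5.15 + 50 @ $7.95 + 235 @ $7.05 = $3,094.55
Total COGS = $2,462.55 + $3,870.45 + $3,094.55 = $9,427.55
Ending inventory: 112 @ $11.05 + 21 @ $7.05 + 204 @ $6.05 = $2,619.85
Check: goods available $12,047.40 = COGS $9,427.55 + ending $2,619.85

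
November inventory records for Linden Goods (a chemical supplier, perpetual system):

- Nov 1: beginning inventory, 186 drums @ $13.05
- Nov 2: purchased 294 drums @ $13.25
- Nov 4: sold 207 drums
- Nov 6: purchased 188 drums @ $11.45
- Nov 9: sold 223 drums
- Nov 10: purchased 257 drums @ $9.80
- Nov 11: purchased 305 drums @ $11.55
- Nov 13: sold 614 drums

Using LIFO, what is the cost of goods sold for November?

Nov 4, 207 sold [LIFO — newest first]: 207 @ $13.25 = $2,742.75
Nov 9, 223 sold [LIFO — newest first]: 188 @ $11.45 + 35 @ $13.25 = $2,616.35
Nov 13, 614 sold [LIFO — newest first]: 305 @ $11.55 + 257 @ $9.80 + 52 @ $13.25 = $6,730.35
Total COGS = $2,742.75 + $2,616.35 + $6,730.35 = $12,089.45
Ending inventory: 186 @ $13.05 = $2,427.30
Check: goods available $14,516.75 = COGS $12,089.45 + ending $2,427.30

COGS = $12,089.45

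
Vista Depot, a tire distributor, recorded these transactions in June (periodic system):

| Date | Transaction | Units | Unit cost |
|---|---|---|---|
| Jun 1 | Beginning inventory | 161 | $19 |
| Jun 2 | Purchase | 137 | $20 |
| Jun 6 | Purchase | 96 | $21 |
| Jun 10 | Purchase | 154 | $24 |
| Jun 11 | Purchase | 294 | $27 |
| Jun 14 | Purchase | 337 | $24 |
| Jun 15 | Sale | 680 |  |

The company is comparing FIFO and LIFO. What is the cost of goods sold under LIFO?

FIFO COGS: 161 @ $19 + 137 @ $20 + 96 @ $21 + 154 @ $24 + 132 @ $27 = $15,075
LIFO COGS: 337 @ $24 + 294 @ $27 + 49 @ $24 = $17,202

COGS = $17,202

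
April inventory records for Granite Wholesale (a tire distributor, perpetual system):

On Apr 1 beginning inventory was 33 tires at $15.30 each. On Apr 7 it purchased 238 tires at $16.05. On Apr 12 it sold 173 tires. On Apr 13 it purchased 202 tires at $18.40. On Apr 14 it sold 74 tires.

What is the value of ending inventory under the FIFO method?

Apr 12, 173 sold [FIFO — oldest first]: 33 @ $15.30 + 140 @ $16.05 = $2,751.90
Apr 14, 74 sold [FIFO — oldest first]: 74 @ $16.05 = $1,187.70
Total COGS = $2,751.90 + $1,187.70 = $3,939.60
Ending inventory: 24 @ $16.05 + 202 @ $18.40 = $4,102.00

Ending inventory = $4,102.00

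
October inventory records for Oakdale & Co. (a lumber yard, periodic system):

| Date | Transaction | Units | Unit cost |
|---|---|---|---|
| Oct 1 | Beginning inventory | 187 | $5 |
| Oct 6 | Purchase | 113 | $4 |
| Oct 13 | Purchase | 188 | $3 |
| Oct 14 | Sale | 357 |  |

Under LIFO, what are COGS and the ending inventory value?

Oct 14, 357 sold [LIFO — newest first]: 188 @ $3 + 113 @ $4 + 56 @ $5 = $1,296
Ending inventory: 131 @ $5 = $655

COGS = $1,296; ending inventory = $655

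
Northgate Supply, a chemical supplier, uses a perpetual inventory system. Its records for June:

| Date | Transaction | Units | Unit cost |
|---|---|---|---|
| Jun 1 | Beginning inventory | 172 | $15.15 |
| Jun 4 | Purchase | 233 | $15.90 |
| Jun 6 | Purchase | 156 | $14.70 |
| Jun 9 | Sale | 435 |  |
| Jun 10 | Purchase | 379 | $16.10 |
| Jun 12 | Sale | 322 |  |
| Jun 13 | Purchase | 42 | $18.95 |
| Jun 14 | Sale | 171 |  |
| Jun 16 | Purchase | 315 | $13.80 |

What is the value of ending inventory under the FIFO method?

Jun 9, 435 sold [FIFO — oldest first]: 172 @ $15.15 + 233 @ $15.90 + 30 @ $14.70 = $6,751.50
Jun 12, 322 sold [FIFO — oldest first]: 126 @ $14.70 + 196 @ $16.10 = $5,007.80
Jun 14, 171 sold [FIFO — oldest first]: 171 @ $16.10 = $2,753.10
Total COGS = $6,751.50 + $5,007.80 + $2,753.10 = $14,512.40
Ending inventory: 12 @ $16.10 + 42 @ $18.95 + 315 @ $13.80 = $5,336.10
Check: goods available $19,848.50 = COGS $14,512.40 + ending $5,336.10

Ending inventory = $5,336.10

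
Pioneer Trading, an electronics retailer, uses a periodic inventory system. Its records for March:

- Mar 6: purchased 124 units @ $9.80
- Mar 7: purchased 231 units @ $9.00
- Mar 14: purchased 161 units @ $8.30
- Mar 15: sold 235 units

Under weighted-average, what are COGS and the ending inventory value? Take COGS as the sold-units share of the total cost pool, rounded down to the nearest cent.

COGS = $2,108.85; ending inventory = $2,521.65

Mar 15, sell 235: 235/516 × $4,630.50 → $2,108.85
Ending inventory (cost pool remaining) = $2,521.65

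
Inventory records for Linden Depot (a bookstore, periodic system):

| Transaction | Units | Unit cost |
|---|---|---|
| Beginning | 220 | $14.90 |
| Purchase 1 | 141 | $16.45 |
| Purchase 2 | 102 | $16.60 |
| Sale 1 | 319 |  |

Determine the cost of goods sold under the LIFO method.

COGS = $5,145.05

Sale 1 (319) [LIFO — newest first]: 102 @ $16.60 + 141 @ $16.45 + 76 @ $14.90 = $5,145.05
Ending inventory: 144 @ $14.90 = $2,145.60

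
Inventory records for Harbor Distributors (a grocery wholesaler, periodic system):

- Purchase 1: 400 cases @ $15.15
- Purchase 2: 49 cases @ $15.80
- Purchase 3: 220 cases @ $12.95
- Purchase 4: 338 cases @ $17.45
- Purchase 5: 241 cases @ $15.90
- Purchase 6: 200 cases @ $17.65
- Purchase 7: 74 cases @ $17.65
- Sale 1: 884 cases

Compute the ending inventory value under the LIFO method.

Ending inventory = $9,281.75

Sale 1 (884) [LIFO — newest first]: 74 @ $17.65 + 200 @ $17.65 + 241 @ $15.90 + 338 @ $17.45 + 31 @ $12.95 = $14,967.55
Ending inventory: 400 @ $15.15 + 49 @ $15.80 + 189 @ $12.95 = $9,281.75
Check: goods available $24,249.30 = COGS $14,967.55 + ending $9,281.75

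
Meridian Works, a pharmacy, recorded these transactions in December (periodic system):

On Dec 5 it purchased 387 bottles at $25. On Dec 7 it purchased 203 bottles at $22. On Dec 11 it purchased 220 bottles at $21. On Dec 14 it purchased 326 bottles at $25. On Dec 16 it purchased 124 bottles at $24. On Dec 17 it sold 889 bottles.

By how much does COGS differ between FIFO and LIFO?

$124

FIFO COGS: 387 @ $25 + 203 @ $22 + 220 @ $21 + 79 @ $25 = $20,736
LIFO COGS: 124 @ $24 + 326 @ $25 + 220 @ $21 + 203 @ $22 + 16 @ $25 = $20,612
Difference = |$20,736 − $20,612| = $124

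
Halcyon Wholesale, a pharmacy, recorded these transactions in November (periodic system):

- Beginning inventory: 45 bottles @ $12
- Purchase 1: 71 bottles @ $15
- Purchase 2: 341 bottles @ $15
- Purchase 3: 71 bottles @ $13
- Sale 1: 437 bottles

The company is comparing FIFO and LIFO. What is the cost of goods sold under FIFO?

COGS = $6,420

FIFO COGS: 45 @ $12 + 71 @ $15 + 321 @ $15 = $6,420
LIFO COGS: 71 @ $13 + 341 @ $15 + 25 @ $15 = $6,413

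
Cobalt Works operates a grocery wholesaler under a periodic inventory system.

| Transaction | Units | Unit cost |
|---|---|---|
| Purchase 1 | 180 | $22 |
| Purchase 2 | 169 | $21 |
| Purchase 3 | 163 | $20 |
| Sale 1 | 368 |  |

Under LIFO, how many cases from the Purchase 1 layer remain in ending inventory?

144

Sale 1 (368) [LIFO — newest first]: 163 @ $20 + 169 @ $21 + 36 @ $22 = $7,601
Ending inventory: 144 @ $22 = $3,168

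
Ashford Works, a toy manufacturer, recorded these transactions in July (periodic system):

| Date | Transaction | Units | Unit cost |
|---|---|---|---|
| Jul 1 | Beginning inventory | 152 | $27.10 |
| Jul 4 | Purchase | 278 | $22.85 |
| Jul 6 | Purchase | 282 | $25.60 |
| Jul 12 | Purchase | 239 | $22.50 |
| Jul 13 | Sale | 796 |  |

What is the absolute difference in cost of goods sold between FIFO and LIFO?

FIFO COGS: 152 @ $27.10 + 278 @ $22.85 + 282 @ $25.60 + 84 @ $22.50 = $19,580.70
LIFO COGS: 239 @ $22.50 + 282 @ $25.60 + 275 @ $22.85 = $18,880.45
Difference = |$19,580.70 − $18,880.45| = $700.25

$700.25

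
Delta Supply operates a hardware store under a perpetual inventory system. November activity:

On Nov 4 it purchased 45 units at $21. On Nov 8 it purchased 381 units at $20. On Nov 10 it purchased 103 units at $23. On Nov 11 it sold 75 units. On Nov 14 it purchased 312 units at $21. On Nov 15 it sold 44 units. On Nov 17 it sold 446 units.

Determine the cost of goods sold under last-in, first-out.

COGS = $11,921

Nov 11, 75 sold [LIFO — newest first]: 75 @ $23 = $1,725
Nov 15, 44 sold [LIFO — newest first]: 44 @ $21 = $924
Nov 17, 446 sold [LIFO — newest first]: 268 @ $21 + 28 @ $23 + 150 @ $20 = $9,272
Total COGS = $1,725 + $924 + $9,272 = $11,921
Ending inventory: 45 @ $21 + 231 @ $20 = $5,565
Check: goods available $17,486 = COGS $11,921 + ending $5,565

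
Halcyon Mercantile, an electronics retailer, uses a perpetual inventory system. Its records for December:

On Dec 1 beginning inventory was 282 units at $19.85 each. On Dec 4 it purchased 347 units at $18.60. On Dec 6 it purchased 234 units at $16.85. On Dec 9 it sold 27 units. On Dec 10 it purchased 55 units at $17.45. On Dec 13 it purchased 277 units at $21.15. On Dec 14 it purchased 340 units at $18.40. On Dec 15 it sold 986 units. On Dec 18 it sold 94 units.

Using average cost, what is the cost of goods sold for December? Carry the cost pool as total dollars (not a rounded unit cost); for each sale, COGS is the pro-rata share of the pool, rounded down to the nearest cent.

COGS = $20,960.73

After Dec 1: 282 on hand, pool $5,597.70 (≈ $19.8500 each)
After Dec 4: 629 on hand, pool $12,051.90 (≈ $19.1604 each)
After Dec 6: 863 on hand, pool $15,994.80 (≈ $18.5340 each)
Dec 9, sell 27: 27/863 × $15,994.80 → $500.41
After Dec 10: 891 on hand, pool $16,454.14 (≈ $18.4670 each)
After Dec 13: 1168 on hand, pool $22,312.69 (≈ $19.1033 each)
After Dec 14: 1508 on hand, pool $28,568.69 (≈ $18.9448 each)
Dec 15, sell 986: 986/1508 × $28,568.69 → $18,679.52
Dec 18, sell 94: 94/522 × $9,889.17 → $1,780.80
Total COGS = $500.41 + $18,679.52 + $1,780.80 = $20,960.73
Ending inventory (cost pool remaining) = $8,108.37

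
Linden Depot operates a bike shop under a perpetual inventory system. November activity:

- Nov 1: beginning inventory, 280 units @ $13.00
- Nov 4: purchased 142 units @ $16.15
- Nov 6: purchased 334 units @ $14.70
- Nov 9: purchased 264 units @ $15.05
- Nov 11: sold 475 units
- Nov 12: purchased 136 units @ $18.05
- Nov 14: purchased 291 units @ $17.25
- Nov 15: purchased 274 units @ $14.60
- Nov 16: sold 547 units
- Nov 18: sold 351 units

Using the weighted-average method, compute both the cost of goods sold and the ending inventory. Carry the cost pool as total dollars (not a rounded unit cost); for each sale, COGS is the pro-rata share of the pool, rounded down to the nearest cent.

COGS = $20,875.31; ending inventory = $5,415.94

After Nov 1: 280 on hand, pool $3,640.00 (≈ $13.0000 each)
After Nov 4: 422 on hand, pool $5,933.30 (≈ $14.0600 each)
After Nov 6: 756 on hand, pool $10,843.10 (≈ $14.3427 each)
After Nov 9: 1020 on hand, pool $14,816.30 (≈ $14.5258 each)
Nov 11, sell 475: 475/1020 × $14,816.30 → $6,899.74
After Nov 12: 681 on hand, pool $10,371.36 (≈ $15.2296 each)
After Nov 14: 972 on hand, pool $15,391.11 (≈ $15.8345 each)
After Nov 15: 1246 on hand, pool $19,391.51 (≈ $15.5630 each)
Nov 16, sell 547: 547/1246 × $19,391.51 → $8,512.96
Nov 18, sell 351: 351/699 × $10,878.55 → $5,462.61
Total COGS = $6,899.74 + $8,512.96 + $5,462.61 = $20,875.31
Ending inventory (cost pool remaining) = $5,415.94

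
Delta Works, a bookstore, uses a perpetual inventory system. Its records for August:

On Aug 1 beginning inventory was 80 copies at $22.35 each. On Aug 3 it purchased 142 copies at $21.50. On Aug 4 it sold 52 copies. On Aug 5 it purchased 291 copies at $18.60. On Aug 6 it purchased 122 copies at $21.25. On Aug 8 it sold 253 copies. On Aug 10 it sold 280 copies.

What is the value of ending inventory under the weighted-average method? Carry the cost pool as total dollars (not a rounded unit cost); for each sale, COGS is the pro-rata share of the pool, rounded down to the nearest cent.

Ending inventory = $1,004.48

After Aug 1: 80 on hand, pool $1,788.00 (≈ $22.3500 each)
After Aug 3: 222 on hand, pool $4,841.00 (≈ $21.8063 each)
Aug 4, sell 52: 52/222 × $4,841.00 → $1,133.92
After Aug 5: 461 on hand, pool $9,119.68 (≈ $19.7824 each)
After Aug 6: 583 on hand, pool $11,712.18 (≈ $20.0895 each)
Aug 8, sell 253: 253/583 × $11,712.18 → $5,082.64
Aug 10, sell 280: 280/330 × $6,629.54 → $5,625.06
Total COGS = $1,133.92 + $5,082.64 + $5,625.06 = $11,841.62
Ending inventory (cost pool remaining) = $1,004.48
Check: goods available $12,846.10 = COGS $11,841.62 + ending $1,004.48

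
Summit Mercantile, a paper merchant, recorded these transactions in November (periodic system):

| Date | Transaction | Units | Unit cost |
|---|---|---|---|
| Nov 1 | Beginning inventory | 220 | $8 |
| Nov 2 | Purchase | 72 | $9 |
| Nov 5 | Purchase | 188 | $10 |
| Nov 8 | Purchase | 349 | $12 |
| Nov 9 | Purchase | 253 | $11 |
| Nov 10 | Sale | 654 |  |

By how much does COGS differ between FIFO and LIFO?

$1,115

FIFO COGS: 220 @ $8 + 72 @ $9 + 188 @ $10 + 174 @ $12 = $6,376
LIFO COGS: 253 @ $11 + 349 @ $12 + 52 @ $10 = $7,491
Difference = |$6,376 − $7,491| = $1,115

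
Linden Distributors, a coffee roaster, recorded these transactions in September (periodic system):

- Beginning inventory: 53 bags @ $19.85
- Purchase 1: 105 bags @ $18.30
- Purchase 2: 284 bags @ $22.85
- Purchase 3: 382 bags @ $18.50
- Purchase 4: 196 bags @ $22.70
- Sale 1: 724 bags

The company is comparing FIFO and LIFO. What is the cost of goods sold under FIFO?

FIFO COGS: 53 @ $19.85 + 105 @ $18.30 + 284 @ $22.85 + 282 @ $18.50 = $14,679.95
LIFO COGS: 196 @ $22.70 + 382 @ $18.50 + 146 @ $22.85 = $14,852.30

COGS = $14,679.95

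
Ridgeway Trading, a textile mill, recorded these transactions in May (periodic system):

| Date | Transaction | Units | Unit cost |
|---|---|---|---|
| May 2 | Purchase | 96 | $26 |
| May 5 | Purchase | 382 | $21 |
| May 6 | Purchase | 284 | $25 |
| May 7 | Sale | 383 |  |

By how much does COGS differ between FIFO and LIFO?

FIFO COGS: 96 @ $26 + 287 @ $21 = $8,523
LIFO COGS: 284 @ $25 + 99 @ $21 = $9,179
Difference = |$8,523 − $9,179| = $656

$656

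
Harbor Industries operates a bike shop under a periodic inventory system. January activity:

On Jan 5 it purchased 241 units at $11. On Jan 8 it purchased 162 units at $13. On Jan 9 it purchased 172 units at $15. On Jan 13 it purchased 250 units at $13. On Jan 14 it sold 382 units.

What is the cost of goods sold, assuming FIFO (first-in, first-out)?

Jan 14, 382 sold [FIFO — oldest first]: 241 @ $11 + 141 @ $13 = $4,484
Ending inventory: 21 @ $13 + 172 @ $15 + 250 @ $13 = $6,103
Check: goods available $10,587 = COGS $4,484 + ending $6,103

COGS = $4,484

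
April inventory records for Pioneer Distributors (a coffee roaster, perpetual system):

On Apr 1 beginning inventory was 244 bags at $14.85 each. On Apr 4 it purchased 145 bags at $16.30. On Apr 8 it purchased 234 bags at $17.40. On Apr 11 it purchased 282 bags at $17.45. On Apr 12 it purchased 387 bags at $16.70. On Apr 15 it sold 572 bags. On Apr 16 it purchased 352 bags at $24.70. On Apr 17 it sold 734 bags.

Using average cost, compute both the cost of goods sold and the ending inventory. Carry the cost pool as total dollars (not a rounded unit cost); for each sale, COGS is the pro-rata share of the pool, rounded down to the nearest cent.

COGS = $23,627.78; ending inventory = $6,508.92

After Apr 1: 244 on hand, pool $3,623.40 (≈ $14.8500 each)
After Apr 4: 389 on hand, pool $5,986.90 (≈ $15.3905 each)
After Apr 8: 623 on hand, pool $10,058.50 (≈ $16.1453 each)
After Apr 11: 905 on hand, pool $14,979.40 (≈ $16.5518 each)
After Apr 12: 1292 on hand, pool $21,442.30 (≈ $16.5962 each)
Apr 15, sell 572: 572/1292 × $21,442.30 → $9,493.03
After Apr 16: 1072 on hand, pool $20,643.67 (≈ $19.2572 each)
Apr 17, sell 734: 734/1072 × $20,643.67 → $14,134.75
Total COGS = $9,493.03 + $14,134.75 = $23,627.78
Ending inventory (cost pool remaining) = $6,508.92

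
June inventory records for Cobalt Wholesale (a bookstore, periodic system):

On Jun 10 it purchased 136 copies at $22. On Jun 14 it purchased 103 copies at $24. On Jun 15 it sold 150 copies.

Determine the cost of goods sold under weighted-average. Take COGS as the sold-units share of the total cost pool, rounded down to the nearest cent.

COGS = $3,429.28

Jun 15, sell 150: 150/239 × $5,464.00 → $3,429.28
Ending inventory (cost pool remaining) = $2,034.72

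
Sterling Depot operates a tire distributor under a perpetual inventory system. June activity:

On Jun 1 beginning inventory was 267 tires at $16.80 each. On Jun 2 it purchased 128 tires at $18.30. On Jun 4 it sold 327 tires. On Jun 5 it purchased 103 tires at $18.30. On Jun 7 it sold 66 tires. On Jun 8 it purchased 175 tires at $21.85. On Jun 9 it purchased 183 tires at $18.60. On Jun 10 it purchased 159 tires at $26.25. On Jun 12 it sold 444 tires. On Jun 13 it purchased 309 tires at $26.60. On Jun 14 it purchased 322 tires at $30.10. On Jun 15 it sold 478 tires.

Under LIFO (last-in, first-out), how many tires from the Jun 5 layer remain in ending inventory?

37

Jun 4, 327 sold [LIFO — newest first]: 128 @ $18.30 + 199 @ $16.80 = $5,685.60
Jun 7, 66 sold [LIFO — newest first]: 66 @ $18.30 = $1,207.80
Jun 12, 444 sold [LIFO — newest first]: 159 @ $26.25 + 183 @ $18.60 + 102 @ $21.85 = $9,806.25
Jun 15, 478 sold [LIFO — newest first]: 322 @ $30.10 + 156 @ $26.60 = $13,841.80
Total COGS = $5,685.60 + $1,207.80 + $9,806.25 + $13,841.80 = $30,541.45
Ending inventory: 68 @ $16.80 + 37 @ $18.30 + 73 @ $21.85 + 153 @ $26.60 = $7,484.35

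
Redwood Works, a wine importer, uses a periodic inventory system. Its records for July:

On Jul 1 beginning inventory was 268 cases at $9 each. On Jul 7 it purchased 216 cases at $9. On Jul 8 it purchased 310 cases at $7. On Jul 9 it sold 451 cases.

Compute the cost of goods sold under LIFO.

Jul 9, 451 sold [LIFO — newest first]: 310 @ $7 + 141 @ $9 = $3,439
Ending inventory: 268 @ $9 + 75 @ $9 = $3,087
Check: goods available $6,526 = COGS $3,439 + ending $3,087

COGS = $3,439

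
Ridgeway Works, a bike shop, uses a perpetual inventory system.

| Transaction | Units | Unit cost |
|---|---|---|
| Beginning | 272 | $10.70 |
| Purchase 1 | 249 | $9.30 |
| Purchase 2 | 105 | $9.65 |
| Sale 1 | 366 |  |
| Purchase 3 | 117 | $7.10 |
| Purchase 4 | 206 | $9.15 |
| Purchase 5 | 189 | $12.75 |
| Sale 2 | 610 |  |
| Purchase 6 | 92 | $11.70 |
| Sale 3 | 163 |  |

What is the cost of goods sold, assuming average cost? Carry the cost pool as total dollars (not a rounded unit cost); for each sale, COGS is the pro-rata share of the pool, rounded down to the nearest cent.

After Beginning: 272 on hand, pool $2,910.40 (≈ $10.7000 each)
After Purchase 1: 521 on hand, pool $5,226.10 (≈ $10.0309 each)
After Purchase 2: 626 on hand, pool $6,239.35 (≈ $9.9670 each)
Sale 1, sell 366: 366/626 × $6,239.35 → $3,647.92
After Purchase 3: 377 on hand, pool $3,422.13 (≈ $9.0773 each)
After Purchase 4: 583 on hand, pool $5,307.03 (≈ $9.1030 each)
After Purchase 5: 772 on hand, pool $7,716.78 (≈ $9.9958 each)
Sale 2, sell 610: 610/772 × $7,716.78 → $6,097.45
After Purchase 6: 254 on hand, pool $2,695.73 (≈ $10.6131 each)
Sale 3, sell 163: 163/254 × $2,695.73 → $1,729.93
Total COGS = $3,647.92 + $6,097.45 + $1,729.93 = $11,475.30
Ending inventory (cost pool remaining) = $965.80
Check: goods available $12,441.10 = COGS $11,475.30 + ending $965.80

COGS = $11,475.30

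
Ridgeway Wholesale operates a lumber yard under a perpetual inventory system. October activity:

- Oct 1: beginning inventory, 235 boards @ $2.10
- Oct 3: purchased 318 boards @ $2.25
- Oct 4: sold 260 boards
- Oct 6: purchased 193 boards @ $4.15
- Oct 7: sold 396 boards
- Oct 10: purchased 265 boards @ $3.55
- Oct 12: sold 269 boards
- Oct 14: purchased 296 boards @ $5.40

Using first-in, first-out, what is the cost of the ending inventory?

Oct 4, 260 sold [FIFO — oldest first]: 235 @ $2.10 + 25 @ $2.25 = $549.75
Oct 7, 396 sold [FIFO — oldest first]: 293 @ $2.25 + 103 @ $4.15 = $1,086.70
Oct 12, 269 sold [FIFO — oldest first]: 90 @ $4.15 + 179 @ $3.55 = $1,008.95
Total COGS = $549.75 + $1,086.70 + $1,008.95 = $2,645.40
Ending inventory: 86 @ $3.55 + 296 @ $5.40 = $1,903.70
Check: goods available $4,549.10 = COGS $2,645.40 + ending $1,903.70

Ending inventory = $1,903.70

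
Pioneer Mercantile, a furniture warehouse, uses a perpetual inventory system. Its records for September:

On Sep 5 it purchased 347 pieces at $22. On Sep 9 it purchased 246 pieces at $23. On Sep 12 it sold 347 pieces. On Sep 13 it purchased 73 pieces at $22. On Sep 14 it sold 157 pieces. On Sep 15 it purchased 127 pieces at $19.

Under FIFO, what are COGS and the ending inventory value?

COGS = $11,245; ending inventory = $6,066

Sep 12, 347 sold [FIFO — oldest first]: 347 @ $22 = $7,634
Sep 14, 157 sold [FIFO — oldest first]: 157 @ $23 = $3,611
Total COGS = $7,634 + $3,611 = $11,245
Ending inventory: 89 @ $23 + 73 @ $22 + 127 @ $19 = $6,066
Check: goods available $17,311 = COGS $11,245 + ending $6,066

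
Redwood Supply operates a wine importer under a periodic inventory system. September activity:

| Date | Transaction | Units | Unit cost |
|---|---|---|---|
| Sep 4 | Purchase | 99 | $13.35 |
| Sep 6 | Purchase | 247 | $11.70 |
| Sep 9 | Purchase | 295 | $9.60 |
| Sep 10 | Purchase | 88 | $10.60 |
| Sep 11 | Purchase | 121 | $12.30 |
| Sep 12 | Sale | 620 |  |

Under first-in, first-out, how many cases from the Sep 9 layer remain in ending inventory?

Sep 12, 620 sold [FIFO — oldest first]: 99 @ $13.35 + 247 @ $11.70 + 274 @ $9.60 = $6,841.95
Ending inventory: 21 @ $9.60 + 88 @ $10.60 + 121 @ $12.30 = $2,622.70
Check: goods available $9,464.65 = COGS $6,841.95 + ending $2,622.70

21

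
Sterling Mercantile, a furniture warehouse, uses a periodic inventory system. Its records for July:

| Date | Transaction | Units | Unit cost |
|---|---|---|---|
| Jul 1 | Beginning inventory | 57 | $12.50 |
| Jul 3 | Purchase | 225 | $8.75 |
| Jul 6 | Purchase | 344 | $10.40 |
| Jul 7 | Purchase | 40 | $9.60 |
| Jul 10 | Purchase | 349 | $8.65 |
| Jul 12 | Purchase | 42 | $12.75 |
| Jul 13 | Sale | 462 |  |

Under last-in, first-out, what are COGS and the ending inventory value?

COGS = $4,260.75; ending inventory = $5,936.45

Jul 13, 462 sold [LIFO — newest first]: 42 @ $12.75 + 349 @ $8.65 + 40 @ $9.60 + 31 @ $10.40 = $4,260.75
Ending inventory: 57 @ $12.50 + 225 @ $8.75 + 313 @ $10.40 = $5,936.45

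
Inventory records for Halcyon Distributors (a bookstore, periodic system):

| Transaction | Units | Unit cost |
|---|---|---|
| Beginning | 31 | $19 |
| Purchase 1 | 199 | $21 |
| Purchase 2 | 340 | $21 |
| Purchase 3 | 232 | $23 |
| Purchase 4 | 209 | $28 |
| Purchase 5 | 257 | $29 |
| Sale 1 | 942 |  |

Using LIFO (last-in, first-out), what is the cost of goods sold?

COGS = $23,765

Sale 1 (942) [LIFO — newest first]: 257 @ $29 + 209 @ $28 + 232 @ $23 + 244 @ $21 = $23,765
Ending inventory: 31 @ $19 + 199 @ $21 + 96 @ $21 = $6,784
Check: goods available $30,549 = COGS $23,765 + ending $6,784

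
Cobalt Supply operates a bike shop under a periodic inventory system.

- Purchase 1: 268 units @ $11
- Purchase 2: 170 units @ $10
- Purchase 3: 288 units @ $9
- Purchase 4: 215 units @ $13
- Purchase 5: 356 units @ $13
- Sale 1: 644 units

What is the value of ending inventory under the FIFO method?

Ending inventory = $8,161

Sale 1 (644) [FIFO — oldest first]: 268 @ $11 + 170 @ $10 + 206 @ $9 = $6,502
Ending inventory: 82 @ $9 + 215 @ $13 + 356 @ $13 = $8,161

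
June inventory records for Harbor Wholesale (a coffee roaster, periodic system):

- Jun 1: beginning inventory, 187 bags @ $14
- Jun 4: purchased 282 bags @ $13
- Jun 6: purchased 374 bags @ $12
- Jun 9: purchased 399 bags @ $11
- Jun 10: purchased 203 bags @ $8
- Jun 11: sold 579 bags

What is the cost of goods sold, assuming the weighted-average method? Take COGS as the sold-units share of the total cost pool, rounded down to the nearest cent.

COGS = $6,725.61

Jun 11, sell 579: 579/1445 × $16,785.00 → $6,725.61
Ending inventory (cost pool remaining) = $10,059.39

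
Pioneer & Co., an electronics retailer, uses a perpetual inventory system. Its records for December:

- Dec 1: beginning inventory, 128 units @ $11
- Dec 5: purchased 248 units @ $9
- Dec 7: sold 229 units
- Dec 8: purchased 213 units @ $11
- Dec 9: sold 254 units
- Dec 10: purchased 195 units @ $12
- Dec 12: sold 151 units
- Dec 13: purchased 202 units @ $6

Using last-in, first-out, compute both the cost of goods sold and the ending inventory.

Dec 7, 229 sold [LIFO — newest first]: 229 @ $9 = $2,061
Dec 9, 254 sold [LIFO — newest first]: 213 @ $11 + 19 @ $9 + 22 @ $11 = $2,756
Dec 12, 151 sold [LIFO — newest first]: 151 @ $12 = $1,812
Total COGS = $2,061 + $2,756 + $1,812 = $6,629
Ending inventory: 106 @ $11 + 44 @ $12 + 202 @ $6 = $2,906
Check: goods available $9,535 = COGS $6,629 + ending $2,906

COGS = $6,629; ending inventory = $2,906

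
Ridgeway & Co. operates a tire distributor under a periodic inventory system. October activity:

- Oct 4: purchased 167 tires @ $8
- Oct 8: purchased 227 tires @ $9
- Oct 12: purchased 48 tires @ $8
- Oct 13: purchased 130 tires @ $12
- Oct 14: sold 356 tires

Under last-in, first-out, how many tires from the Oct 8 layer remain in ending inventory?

49

Oct 14, 356 sold [LIFO — newest first]: 130 @ $12 + 48 @ $8 + 178 @ $9 = $3,546
Ending inventory: 167 @ $8 + 49 @ $9 = $1,777
Check: goods available $5,323 = COGS $3,546 + ending $1,777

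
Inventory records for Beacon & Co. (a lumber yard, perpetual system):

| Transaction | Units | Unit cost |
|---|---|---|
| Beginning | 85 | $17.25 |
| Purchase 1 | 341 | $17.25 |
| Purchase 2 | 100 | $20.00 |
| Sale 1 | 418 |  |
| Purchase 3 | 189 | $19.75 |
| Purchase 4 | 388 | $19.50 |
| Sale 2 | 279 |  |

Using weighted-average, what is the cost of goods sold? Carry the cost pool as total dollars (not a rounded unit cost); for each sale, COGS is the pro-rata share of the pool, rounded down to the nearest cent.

COGS = $12,812.80

After Beginning: 85 on hand, pool $1,466.25 (≈ $17.2500 each)
After Purchase 1: 426 on hand, pool $7,348.50 (≈ $17.2500 each)
After Purchase 2: 526 on hand, pool $9,348.50 (≈ $17.7728 each)
Sale 1, sell 418: 418/526 × $9,348.50 → $7,429.03
After Purchase 3: 297 on hand, pool $5,652.22 (≈ $19.0310 each)
After Purchase 4: 685 on hand, pool $13,218.22 (≈ $19.2967 each)
Sale 2, sell 279: 279/685 × $13,218.22 → $5,383.77
Total COGS = $7,429.03 + $5,383.77 = $12,812.80
Ending inventory (cost pool remaining) = $7,834.45
Check: goods available $20,647.25 = COGS $12,812.80 + ending $7,834.45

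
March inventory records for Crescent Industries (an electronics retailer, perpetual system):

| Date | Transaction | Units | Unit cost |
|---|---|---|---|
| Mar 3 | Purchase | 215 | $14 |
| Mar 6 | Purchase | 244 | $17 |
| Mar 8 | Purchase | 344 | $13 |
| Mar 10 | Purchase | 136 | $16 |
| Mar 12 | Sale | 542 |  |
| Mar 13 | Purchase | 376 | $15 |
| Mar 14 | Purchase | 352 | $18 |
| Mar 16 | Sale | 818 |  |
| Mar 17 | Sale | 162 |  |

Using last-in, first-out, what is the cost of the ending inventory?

Ending inventory = $2,030

Mar 12, 542 sold [LIFO — newest first]: 136 @ $16 + 344 @ $13 + 62 @ $17 = $7,702
Mar 16, 818 sold [LIFO — newest first]: 352 @ $18 + 376 @ $15 + 90 @ $17 = $13,506
Mar 17, 162 sold [LIFO — newest first]: 92 @ $17 + 70 @ $14 = $2,544
Total COGS = $7,702 + $13,506 + $2,544 = $23,752
Ending inventory: 145 @ $14 = $2,030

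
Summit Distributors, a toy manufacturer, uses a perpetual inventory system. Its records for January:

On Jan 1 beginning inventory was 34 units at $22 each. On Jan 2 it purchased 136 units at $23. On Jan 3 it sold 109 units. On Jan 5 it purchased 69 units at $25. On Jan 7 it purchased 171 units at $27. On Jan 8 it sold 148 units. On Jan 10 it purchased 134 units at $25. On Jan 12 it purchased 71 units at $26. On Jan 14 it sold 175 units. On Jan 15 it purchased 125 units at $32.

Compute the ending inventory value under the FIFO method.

Jan 3, 109 sold [FIFO — oldest first]: 34 @ $22 + 75 @ $23 = $2,473
Jan 8, 148 sold [FIFO — oldest first]: 61 @ $23 + 69 @ $25 + 18 @ $27 = $3,614
Jan 14, 175 sold [FIFO — oldest first]: 153 @ $27 + 22 @ $25 = $4,681
Total COGS = $2,473 + $3,614 + $4,681 = $10,768
Ending inventory: 112 @ $25 + 71 @ $26 + 125 @ $32 = $8,646

Ending inventory = $8,646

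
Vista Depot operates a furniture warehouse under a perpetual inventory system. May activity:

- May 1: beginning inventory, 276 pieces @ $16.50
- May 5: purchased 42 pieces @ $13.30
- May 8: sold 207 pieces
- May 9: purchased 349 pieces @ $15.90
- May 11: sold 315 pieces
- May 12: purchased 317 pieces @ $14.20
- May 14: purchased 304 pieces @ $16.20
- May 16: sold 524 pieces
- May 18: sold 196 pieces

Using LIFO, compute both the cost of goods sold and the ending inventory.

COGS = $19,328.90; ending inventory = $759.00

May 8, 207 sold [LIFO — newest first]: 42 @ $13.30 + 165 @ $16.50 = $3,281.10
May 11, 315 sold [LIFO — newest first]: 315 @ $15.90 = $5,008.50
May 16, 524 sold [LIFO — newest first]: 304 @ $16.20 + 220 @ $14.20 = $8,048.80
May 18, 196 sold [LIFO — newest first]: 97 @ $14.20 + 34 @ $15.90 + 65 @ $16.50 = $2,990.50
Total COGS = $3,281.10 + $5,008.50 + $8,048.80 + $2,990.50 = $19,328.90
Ending inventory: 46 @ $16.50 = $759.00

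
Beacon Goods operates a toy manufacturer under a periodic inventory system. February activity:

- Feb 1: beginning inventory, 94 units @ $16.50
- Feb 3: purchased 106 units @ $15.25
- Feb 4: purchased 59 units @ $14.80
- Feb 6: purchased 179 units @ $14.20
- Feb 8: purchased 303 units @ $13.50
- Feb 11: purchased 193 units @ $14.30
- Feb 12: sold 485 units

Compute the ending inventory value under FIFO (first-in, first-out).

Feb 12, 485 sold [FIFO — oldest first]: 94 @ $16.50 + 106 @ $15.25 + 59 @ $14.80 + 179 @ $14.20 + 47 @ $13.50 = $7,217.00
Ending inventory: 256 @ $13.50 + 193 @ $14.30 = $6,215.90

Ending inventory = $6,215.90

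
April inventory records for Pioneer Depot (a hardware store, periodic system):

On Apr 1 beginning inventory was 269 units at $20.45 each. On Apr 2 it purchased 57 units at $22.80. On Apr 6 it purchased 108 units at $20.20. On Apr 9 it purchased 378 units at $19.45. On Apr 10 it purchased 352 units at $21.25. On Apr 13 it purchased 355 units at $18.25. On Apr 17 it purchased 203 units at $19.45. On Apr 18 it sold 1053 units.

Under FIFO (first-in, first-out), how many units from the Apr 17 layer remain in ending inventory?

203

Apr 18, 1053 sold [FIFO — oldest first]: 269 @ $20.45 + 57 @ $22.80 + 108 @ $20.20 + 378 @ $19.45 + 241 @ $21.25 = $21,455.60
Ending inventory: 111 @ $21.25 + 355 @ $18.25 + 203 @ $19.45 = $12,785.85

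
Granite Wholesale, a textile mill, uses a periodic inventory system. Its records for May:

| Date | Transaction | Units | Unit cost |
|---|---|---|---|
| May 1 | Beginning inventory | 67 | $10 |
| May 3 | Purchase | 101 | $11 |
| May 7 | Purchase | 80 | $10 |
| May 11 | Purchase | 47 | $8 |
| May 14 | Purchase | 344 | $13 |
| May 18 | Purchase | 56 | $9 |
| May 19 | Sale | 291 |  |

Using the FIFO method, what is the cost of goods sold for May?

May 19, 291 sold [FIFO — oldest first]: 67 @ $10 + 101 @ $11 + 80 @ $10 + 43 @ $8 = $2,925
Ending inventory: 4 @ $8 + 344 @ $13 + 56 @ $9 = $5,008

COGS = $2,925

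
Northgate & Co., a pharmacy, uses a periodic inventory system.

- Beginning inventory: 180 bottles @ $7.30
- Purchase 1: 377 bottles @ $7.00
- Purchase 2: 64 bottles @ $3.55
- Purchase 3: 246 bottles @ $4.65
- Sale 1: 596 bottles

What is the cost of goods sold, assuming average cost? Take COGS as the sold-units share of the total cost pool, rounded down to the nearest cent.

COGS = $3,659.93

Sale 1, sell 596: 596/867 × $5,324.10 → $3,659.93
Ending inventory (cost pool remaining) = $1,664.17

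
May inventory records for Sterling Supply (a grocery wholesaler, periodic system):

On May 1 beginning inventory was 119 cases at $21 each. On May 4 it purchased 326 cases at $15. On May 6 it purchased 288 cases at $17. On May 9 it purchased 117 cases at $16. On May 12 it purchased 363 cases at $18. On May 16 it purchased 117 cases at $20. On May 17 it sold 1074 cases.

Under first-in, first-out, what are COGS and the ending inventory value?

COGS = $18,189; ending inventory = $4,842

May 17, 1074 sold [FIFO — oldest first]: 119 @ $21 + 326 @ $15 + 288 @ $17 + 117 @ $16 + 224 @ $18 = $18,189
Ending inventory: 139 @ $18 + 117 @ $20 = $4,842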